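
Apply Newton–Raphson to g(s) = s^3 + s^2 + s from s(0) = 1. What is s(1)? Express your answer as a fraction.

1/2

g'(s) = 3s^2 + 2s + 1.
g(1) = 3, g'(1) = 6, so s(1) = 1 - 3/6 = 1/2.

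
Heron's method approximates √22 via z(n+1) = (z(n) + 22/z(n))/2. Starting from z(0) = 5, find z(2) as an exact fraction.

4409/940

z(1) = (5 + 22/5)/2 = 47/10.
z(2) = (47/10 + 22/(47/10))/2 = 4409/940.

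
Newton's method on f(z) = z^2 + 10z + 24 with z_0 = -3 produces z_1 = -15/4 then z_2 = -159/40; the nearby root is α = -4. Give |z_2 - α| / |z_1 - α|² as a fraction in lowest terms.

2/5

z_1 - α = -15/4 - (-4) = -15/4 + 4 = 1/4, so |z_1 - α| = 1/4.
z_2 - α = -159/40 - (-4) = -159/40 + 4 = 1/40, so |z_2 - α| = 1/40.
|z_1 - α|² = 1/16.
Ratio = (1/40) / (1/16) = 2/5.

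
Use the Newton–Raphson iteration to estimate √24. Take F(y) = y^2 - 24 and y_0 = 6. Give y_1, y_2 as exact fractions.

y_1 = 5, y_2 = 49/10

F'(y) = 2y.
F(6) = 12, F'(6) = 12, so y_1 = 6 - 12/12 = 5.
F(5) = 1, F'(5) = 10, so y_2 = 5 - 1/10 = 49/10.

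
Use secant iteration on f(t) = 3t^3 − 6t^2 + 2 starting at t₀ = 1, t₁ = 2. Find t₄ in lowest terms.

116/55

f(1) = −1, f(2) = 2. t₂ = 2 − 2·(2 − 1)/(2 − (−1)) = 4/3.
f(2) = 2, f(4/3) = −14/9. t₃ = (4/3) − (−14/9)·((4/3) − 2)/((−14/9) − 2) = 13/8.
f(4/3) = −14/9, f(13/8) = −497/512. t₄ = (13/8) − (−497/512)·((13/8) − (4/3))/((−497/512) − (−14/9)) = 116/55.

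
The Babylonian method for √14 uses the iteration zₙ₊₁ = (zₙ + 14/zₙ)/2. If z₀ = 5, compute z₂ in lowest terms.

2921/780

z₁ = (5 + 14/5)/2 = 39/10.
z₂ = (39/10 + 14/(39/10))/2 = 2921/780.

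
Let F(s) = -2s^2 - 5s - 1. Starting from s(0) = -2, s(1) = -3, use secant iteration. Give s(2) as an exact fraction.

F(-2) = 1, F(-3) = -4. s(2) = (-3) - (-4)·((-3) - (-2))/((-4) - 1) = -11/5.

-11/5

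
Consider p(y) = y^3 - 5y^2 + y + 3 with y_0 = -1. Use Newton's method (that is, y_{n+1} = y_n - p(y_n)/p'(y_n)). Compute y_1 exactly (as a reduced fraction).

-5/7

p'(y) = 3y^2 - 10y + 1.
p(-1) = -4, p'(-1) = 14, so y_1 = (-1) - (-4)/14 = -5/7.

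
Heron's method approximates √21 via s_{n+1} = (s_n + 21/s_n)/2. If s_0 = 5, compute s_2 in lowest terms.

s_1 = (5 + 21/5)/2 = 23/5.
s_2 = (23/5 + 21/(23/5))/2 = 527/115.

527/115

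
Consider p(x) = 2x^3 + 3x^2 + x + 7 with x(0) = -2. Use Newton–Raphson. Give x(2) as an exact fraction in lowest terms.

p'(x) = 6x^2 + 6x + 1.
p(-2) = 1, p'(-2) = 13, so x(1) = (-2) - 1/13 = -27/13.
p(-27/13) = -119/2197, p'(-27/13) = 2437/169, so x(2) = (-27/13) - (-119/2197)/(2437/169) = -65680/31681.

-65680/31681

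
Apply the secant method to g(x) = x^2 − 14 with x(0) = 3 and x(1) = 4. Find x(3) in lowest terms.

g(3) = −5, g(4) = 2. x(2) = 4 − 2·(4 − 3)/(2 − (−5)) = 26/7.
g(4) = 2, g(26/7) = −10/49. x(3) = (26/7) − (−10/49)·((26/7) − 4)/((−10/49) − 2) = 101/27.

101/27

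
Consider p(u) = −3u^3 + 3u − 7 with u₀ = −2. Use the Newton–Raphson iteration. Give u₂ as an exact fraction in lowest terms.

p'(u) = −9u^2 + 3.
p(−2) = 11, p'(−2) = −33, so u₁ = (−2) − 11/(−33) = −5/3.
p(−5/3) = 17/9, p'(−5/3) = −22, so u₂ = (−5/3) − (17/9)/(−22) = −313/198.

−313/198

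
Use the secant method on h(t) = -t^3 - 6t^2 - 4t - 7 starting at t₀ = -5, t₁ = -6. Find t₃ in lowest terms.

h(-5) = -12, h(-6) = 17. t₂ = (-6) - 17·((-6) - (-5))/(17 - (-12)) = -157/29.
h(-6) = 17, h(-157/29) = -61608/24389. t₃ = (-157/29) - (-61608/24389)·((-157/29) - (-6))/((-61608/24389) - 17) = -153781/28013.

-153781/28013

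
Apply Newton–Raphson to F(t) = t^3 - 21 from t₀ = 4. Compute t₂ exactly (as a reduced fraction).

F'(t) = 3t^2.
F(4) = 43, F'(4) = 48, so t₁ = 4 - 43/48 = 149/48.
F(149/48) = 985517/110592, F'(149/48) = 22201/768, so t₂ = (149/48) - (985517/110592)/(22201/768) = 4469165/1598472.

4469165/1598472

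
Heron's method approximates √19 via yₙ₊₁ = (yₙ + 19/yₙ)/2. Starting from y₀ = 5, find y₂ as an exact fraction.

959/220

y₁ = (5 + 19/5)/2 = 22/5.
y₂ = (22/5 + 19/(22/5))/2 = 959/220.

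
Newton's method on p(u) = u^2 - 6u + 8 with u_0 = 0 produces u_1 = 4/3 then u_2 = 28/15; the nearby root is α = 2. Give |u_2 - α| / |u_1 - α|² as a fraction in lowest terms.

u_1 - α = 4/3 - 2 = -2/3, so |u_1 - α| = 2/3.
u_2 - α = 28/15 - 2 = -2/15, so |u_2 - α| = 2/15.
|u_1 - α|² = 4/9.
Ratio = (2/15) / (4/9) = 3/10.

3/10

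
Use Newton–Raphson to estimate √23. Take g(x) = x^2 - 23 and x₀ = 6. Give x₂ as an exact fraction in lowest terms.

g'(x) = 2x.
g(6) = 13, g'(6) = 12, so x₁ = 6 - 13/12 = 59/12.
g(59/12) = 169/144, g'(59/12) = 59/6, so x₂ = (59/12) - (169/144)/(59/6) = 6793/1416.

6793/1416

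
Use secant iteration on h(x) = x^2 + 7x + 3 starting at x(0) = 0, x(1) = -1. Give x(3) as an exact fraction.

h(0) = 3, h(-1) = -3. x(2) = (-1) - (-3)·((-1) - 0)/((-3) - 3) = -1/2.
h(-1) = -3, h(-1/2) = -1/4. x(3) = (-1/2) - (-1/4)·((-1/2) - (-1))/((-1/4) - (-3)) = -5/11.

-5/11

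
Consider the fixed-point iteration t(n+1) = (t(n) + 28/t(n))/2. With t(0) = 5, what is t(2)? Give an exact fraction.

5609/1060

t(1) = (5 + 28/5)/2 = 53/10.
t(2) = (53/10 + 28/(53/10))/2 = 5609/1060.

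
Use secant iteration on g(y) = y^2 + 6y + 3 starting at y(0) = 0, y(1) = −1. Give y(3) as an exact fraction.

−6/11

g(0) = 3, g(−1) = −2. y(2) = (−1) − (−2)·((−1) − 0)/((−2) − 3) = −3/5.
g(−1) = −2, g(−3/5) = −6/25. y(3) = (−3/5) − (−6/25)·((−3/5) − (−1))/((−6/25) − (−2)) = −6/11.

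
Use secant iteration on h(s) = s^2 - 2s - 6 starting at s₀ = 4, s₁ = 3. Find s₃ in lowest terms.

84/23

h(4) = 2, h(3) = -3. s₂ = 3 - (-3)·(3 - 4)/((-3) - 2) = 18/5.
h(3) = -3, h(18/5) = -6/25. s₃ = (18/5) - (-6/25)·((18/5) - 3)/((-6/25) - (-3)) = 84/23.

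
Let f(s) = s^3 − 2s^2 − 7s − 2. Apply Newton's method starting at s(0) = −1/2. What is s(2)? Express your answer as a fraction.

f'(s) = 3s^2 − 4s − 7.
f(−1/2) = 7/8, f'(−1/2) = −17/4, so s(1) = (−1/2) − (7/8)/(−17/4) = −5/17.
f(−5/17) = −686/4913, f'(−5/17) = −1608/289, so s(2) = (−5/17) − (−686/4913)/(−1608/289) = −4363/13668.

−4363/13668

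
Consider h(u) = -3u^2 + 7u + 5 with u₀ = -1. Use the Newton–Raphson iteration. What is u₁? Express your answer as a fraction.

-8/13

h'(u) = -6u + 7.
h(-1) = -5, h'(-1) = 13, so u₁ = (-1) - (-5)/13 = -8/13.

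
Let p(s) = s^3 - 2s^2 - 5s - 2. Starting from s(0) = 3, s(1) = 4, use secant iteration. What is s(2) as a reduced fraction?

p(3) = -8, p(4) = 10. s(2) = 4 - 10·(4 - 3)/(10 - (-8)) = 31/9.

31/9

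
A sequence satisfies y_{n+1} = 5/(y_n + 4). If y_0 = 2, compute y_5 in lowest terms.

y_1 = 5/(2 + 4) = 5/6.
y_2 = 5/(5/6 + 4) = 30/29.
y_3 = 5/(30/29 + 4) = 145/146.
y_4 = 5/(145/146 + 4) = 730/729.
y_5 = 5/(730/729 + 4) = 3645/3646.

3645/3646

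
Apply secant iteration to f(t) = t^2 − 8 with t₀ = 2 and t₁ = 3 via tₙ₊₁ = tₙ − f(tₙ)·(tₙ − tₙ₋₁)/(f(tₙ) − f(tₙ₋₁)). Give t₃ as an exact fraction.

f(2) = −4, f(3) = 1. t₂ = 3 − 1·(3 − 2)/(1 − (−4)) = 14/5.
f(3) = 1, f(14/5) = −4/25. t₃ = (14/5) − (−4/25)·((14/5) − 3)/((−4/25) − 1) = 82/29.

82/29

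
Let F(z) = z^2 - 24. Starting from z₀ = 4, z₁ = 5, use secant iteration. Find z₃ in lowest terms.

436/89

F(4) = -8, F(5) = 1. z₂ = 5 - 1·(5 - 4)/(1 - (-8)) = 44/9.
F(5) = 1, F(44/9) = -8/81. z₃ = (44/9) - (-8/81)·((44/9) - 5)/((-8/81) - 1) = 436/89.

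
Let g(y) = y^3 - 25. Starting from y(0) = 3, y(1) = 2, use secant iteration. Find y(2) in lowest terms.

55/19

g(3) = 2, g(2) = -17. y(2) = 2 - (-17)·(2 - 3)/((-17) - 2) = 55/19.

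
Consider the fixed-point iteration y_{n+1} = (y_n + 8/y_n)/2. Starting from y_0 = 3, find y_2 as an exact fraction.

577/204

y_1 = (3 + 8/3)/2 = 17/6.
y_2 = (17/6 + 8/(17/6))/2 = 577/204.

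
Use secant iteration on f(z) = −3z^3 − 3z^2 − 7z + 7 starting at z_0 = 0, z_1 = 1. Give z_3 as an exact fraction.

938/1445

f(0) = 7, f(1) = −6. z_2 = 1 − (−6)·(1 − 0)/((−6) − 7) = 7/13.
f(1) = −6, f(7/13) = 4158/2197. z_3 = (7/13) − (4158/2197)·((7/13) − 1)/((4158/2197) − (−6)) = 938/1445.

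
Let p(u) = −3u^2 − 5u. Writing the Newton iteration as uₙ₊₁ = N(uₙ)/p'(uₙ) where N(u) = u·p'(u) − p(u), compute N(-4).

p'(u) = −6u − 5.
N(u) = u·p'(u) − p(u) = u·(−6u − 5) − (−3u^2 − 5u) = −3u^2.
N(-4) = −48.

−48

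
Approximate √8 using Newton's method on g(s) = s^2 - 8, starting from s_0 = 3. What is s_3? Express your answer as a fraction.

g'(s) = 2s.
g(3) = 1, g'(3) = 6, so s_1 = 3 - 1/6 = 17/6.
g(17/6) = 1/36, g'(17/6) = 17/3, so s_2 = (17/6) - (1/36)/(17/3) = 577/204.
g(577/204) = 1/41616, g'(577/204) = 577/102, so s_3 = (577/204) - (1/41616)/(577/102) = 665857/235416.

665857/235416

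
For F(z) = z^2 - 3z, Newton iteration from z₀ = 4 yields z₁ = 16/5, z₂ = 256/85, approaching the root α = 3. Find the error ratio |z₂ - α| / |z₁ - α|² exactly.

5/17

z₁ - α = 16/5 - 3 = 1/5, so |z₁ - α| = 1/5.
z₂ - α = 256/85 - 3 = 1/85, so |z₂ - α| = 1/85.
|z₁ - α|² = 1/25.
Ratio = (1/85) / (1/25) = 5/17.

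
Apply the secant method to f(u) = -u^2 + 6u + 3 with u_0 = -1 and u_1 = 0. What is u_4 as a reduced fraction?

-84/181

f(-1) = -4, f(0) = 3. u_2 = 0 - 3·(0 - (-1))/(3 - (-4)) = -3/7.
f(0) = 3, f(-3/7) = 12/49. u_3 = (-3/7) - (12/49)·((-3/7) - 0)/((12/49) - 3) = -7/15.
f(-3/7) = 12/49, f(-7/15) = -4/225. u_4 = (-7/15) - (-4/225)·((-7/15) - (-3/7))/((-4/225) - (12/49)) = -84/181.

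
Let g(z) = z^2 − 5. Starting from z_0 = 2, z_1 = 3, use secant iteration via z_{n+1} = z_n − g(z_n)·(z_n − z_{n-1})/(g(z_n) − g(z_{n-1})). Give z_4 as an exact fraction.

161/72

g(2) = −1, g(3) = 4. z_2 = 3 − 4·(3 − 2)/(4 − (−1)) = 11/5.
g(3) = 4, g(11/5) = −4/25. z_3 = (11/5) − (−4/25)·((11/5) − 3)/((−4/25) − 4) = 29/13.
g(11/5) = −4/25, g(29/13) = −4/169. z_4 = (29/13) − (−4/169)·((29/13) − (11/5))/((−4/169) − (−4/25)) = 161/72.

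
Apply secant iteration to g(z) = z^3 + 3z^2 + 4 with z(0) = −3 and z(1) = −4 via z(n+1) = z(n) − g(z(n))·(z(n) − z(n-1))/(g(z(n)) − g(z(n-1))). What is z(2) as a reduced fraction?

g(−3) = 4, g(−4) = −12. z(2) = (−4) − (−12)·((−4) − (−3))/((−12) − 4) = −13/4.

−13/4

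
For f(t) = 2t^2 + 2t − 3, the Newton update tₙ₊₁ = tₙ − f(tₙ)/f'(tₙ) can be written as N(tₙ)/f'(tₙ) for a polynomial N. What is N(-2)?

11

f'(t) = 4t + 2.
N(t) = t·f'(t) − f(t) = t·(4t + 2) − (2t^2 + 2t − 3) = 2t^2 + 3.
N(-2) = 11.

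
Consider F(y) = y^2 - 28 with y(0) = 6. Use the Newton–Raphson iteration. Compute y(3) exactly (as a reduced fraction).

32257/6096

F'(y) = 2y.
F(6) = 8, F'(6) = 12, so y(1) = 6 - 8/12 = 16/3.
F(16/3) = 4/9, F'(16/3) = 32/3, so y(2) = (16/3) - (4/9)/(32/3) = 127/24.
F(127/24) = 1/576, F'(127/24) = 127/12, so y(3) = (127/24) - (1/576)/(127/12) = 32257/6096.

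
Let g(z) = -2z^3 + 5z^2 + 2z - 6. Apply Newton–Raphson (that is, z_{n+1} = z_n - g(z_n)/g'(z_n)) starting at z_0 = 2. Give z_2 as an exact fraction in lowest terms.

g'(z) = -6z^2 + 10z + 2.
g(2) = 2, g'(2) = -2, so z_1 = 2 - 2/(-2) = 3.
g(3) = -9, g'(3) = -22, so z_2 = 3 - (-9)/(-22) = 57/22.

57/22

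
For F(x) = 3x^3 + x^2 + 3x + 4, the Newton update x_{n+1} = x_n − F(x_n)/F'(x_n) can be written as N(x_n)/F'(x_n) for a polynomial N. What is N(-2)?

−48

F'(x) = 9x^2 + 2x + 3.
N(x) = x·F'(x) − F(x) = x·(9x^2 + 2x + 3) − (3x^3 + x^2 + 3x + 4) = 6x^3 + x^2 − 4.
N(-2) = −48.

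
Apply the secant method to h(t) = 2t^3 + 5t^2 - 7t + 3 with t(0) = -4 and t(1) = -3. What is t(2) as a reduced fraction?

-111/32

h(-4) = -17, h(-3) = 15. t(2) = (-3) - 15·((-3) - (-4))/(15 - (-17)) = -111/32.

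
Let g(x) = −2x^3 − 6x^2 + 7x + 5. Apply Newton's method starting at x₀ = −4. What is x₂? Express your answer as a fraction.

g'(x) = −6x^2 − 12x + 7.
g(−4) = 9, g'(−4) = −41, so x₁ = (−4) − 9/(−41) = −155/41.
g(−155/41) = 58320/68921, g'(−155/41) = −56123/1681, so x₂ = (−155/41) − (58320/68921)/(−56123/1681) = −8640745/2301043.

−8640745/2301043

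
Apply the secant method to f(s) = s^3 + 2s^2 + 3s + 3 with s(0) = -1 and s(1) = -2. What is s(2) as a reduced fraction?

-5/4

f(-1) = 1, f(-2) = -3. s(2) = (-2) - (-3)·((-2) - (-1))/((-3) - 1) = -5/4.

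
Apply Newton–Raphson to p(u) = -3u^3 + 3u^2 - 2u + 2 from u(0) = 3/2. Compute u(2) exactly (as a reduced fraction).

558263/543197

p'(u) = -9u^2 + 6u - 2.
p(3/2) = -35/8, p'(3/2) = -53/4, so u(1) = (3/2) - (-35/8)/(-53/4) = 62/53.
p(62/53) = -154350/148877, p'(62/53) = -20498/2809, so u(2) = (62/53) - (-154350/148877)/(-20498/2809) = 558263/543197.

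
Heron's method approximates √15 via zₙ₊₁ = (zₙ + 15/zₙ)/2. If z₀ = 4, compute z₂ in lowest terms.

z₁ = (4 + 15/4)/2 = 31/8.
z₂ = (31/8 + 15/(31/8))/2 = 1921/496.

1921/496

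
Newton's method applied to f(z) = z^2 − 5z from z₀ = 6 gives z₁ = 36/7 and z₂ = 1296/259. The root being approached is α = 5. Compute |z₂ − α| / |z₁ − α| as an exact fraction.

1/37

z₁ − α = 36/7 − 5 = 1/7, so |z₁ − α| = 1/7.
z₂ − α = 1296/259 − 5 = 1/259, so |z₂ − α| = 1/259.
Ratio = (1/259) / (1/7) = 1/37.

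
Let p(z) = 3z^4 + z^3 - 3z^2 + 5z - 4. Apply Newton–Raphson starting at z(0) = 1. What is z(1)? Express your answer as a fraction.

6/7

p'(z) = 12z^3 + 3z^2 - 6z + 5.
p(1) = 2, p'(1) = 14, so z(1) = 1 - 2/14 = 6/7.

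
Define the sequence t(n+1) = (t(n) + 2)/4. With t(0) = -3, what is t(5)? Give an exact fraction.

t(1) = ((-3) + 2)/4 = -1/4.
t(2) = ((-1/4) + 2)/4 = 7/16.
t(3) = ((7/16) + 2)/4 = 39/64.
t(4) = ((39/64) + 2)/4 = 167/256.
t(5) = ((167/256) + 2)/4 = 679/1024.

679/1024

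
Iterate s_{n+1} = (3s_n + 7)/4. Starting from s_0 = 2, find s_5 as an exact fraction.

s_1 = (3·2 + 7)/4 = 13/4.
s_2 = (3·(13/4) + 7)/4 = 67/16.
s_3 = (3·(67/16) + 7)/4 = 313/64.
s_4 = (3·(313/64) + 7)/4 = 1387/256.
s_5 = (3·(1387/256) + 7)/4 = 5953/1024.

5953/1024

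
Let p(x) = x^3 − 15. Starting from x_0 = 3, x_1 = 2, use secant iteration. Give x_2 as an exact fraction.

p(3) = 12, p(2) = −7. x_2 = 2 − (−7)·(2 − 3)/((−7) − 12) = 45/19.

45/19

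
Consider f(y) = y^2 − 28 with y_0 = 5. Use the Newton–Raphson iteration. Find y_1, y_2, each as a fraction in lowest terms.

f'(y) = 2y.
f(5) = −3, f'(5) = 10, so y_1 = 5 − (−3)/10 = 53/10.
f(53/10) = 9/100, f'(53/10) = 53/5, so y_2 = (53/10) − (9/100)/(53/5) = 5609/1060.

y_1 = 53/10, y_2 = 5609/1060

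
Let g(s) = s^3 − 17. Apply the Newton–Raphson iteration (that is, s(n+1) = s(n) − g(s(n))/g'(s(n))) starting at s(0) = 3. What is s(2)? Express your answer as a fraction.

1050433/408321

g'(s) = 3s^2.
g(3) = 10, g'(3) = 27, so s(1) = 3 − 10/27 = 71/27.
g(71/27) = 23300/19683, g'(71/27) = 5041/243, so s(2) = (71/27) − (23300/19683)/(5041/243) = 1050433/408321.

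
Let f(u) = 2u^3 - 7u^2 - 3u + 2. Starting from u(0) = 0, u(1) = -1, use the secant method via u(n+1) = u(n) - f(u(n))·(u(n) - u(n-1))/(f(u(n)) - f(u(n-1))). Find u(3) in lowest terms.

f(0) = 2, f(-1) = -4. u(2) = (-1) - (-4)·((-1) - 0)/((-4) - 2) = -1/3.
f(-1) = -4, f(-1/3) = 58/27. u(3) = (-1/3) - (58/27)·((-1/3) - (-1))/((58/27) - (-4)) = -47/83.

-47/83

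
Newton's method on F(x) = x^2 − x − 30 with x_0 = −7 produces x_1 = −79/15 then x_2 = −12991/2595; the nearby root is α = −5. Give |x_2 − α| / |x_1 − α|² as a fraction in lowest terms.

15/173

x_1 − α = −79/15 − (−5) = −79/15 + 5 = −4/15, so |x_1 − α| = 4/15.
x_2 − α = −12991/2595 − (−5) = −12991/2595 + 5 = −16/2595, so |x_2 − α| = 16/2595.
|x_1 − α|² = 16/225.
Ratio = (16/2595) / (16/225) = 15/173.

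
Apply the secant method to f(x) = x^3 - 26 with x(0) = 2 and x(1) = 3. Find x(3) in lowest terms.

f(2) = -18, f(3) = 1. x(2) = 3 - 1·(3 - 2)/(1 - (-18)) = 56/19.
f(3) = 1, f(56/19) = -2718/6859. x(3) = (56/19) - (-2718/6859)·((56/19) - 3)/((-2718/6859) - 1) = 28370/9577.

28370/9577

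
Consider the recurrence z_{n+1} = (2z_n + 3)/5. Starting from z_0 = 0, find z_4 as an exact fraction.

z_1 = (2·0 + 3)/5 = 3/5.
z_2 = (2·(3/5) + 3)/5 = 21/25.
z_3 = (2·(21/25) + 3)/5 = 117/125.
z_4 = (2·(117/125) + 3)/5 = 609/625.

609/625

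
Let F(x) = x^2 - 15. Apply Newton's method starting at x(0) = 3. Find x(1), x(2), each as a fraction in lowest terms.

x(1) = 4, x(2) = 31/8

F'(x) = 2x.
F(3) = -6, F'(3) = 6, so x(1) = 3 - (-6)/6 = 4.
F(4) = 1, F'(4) = 8, so x(2) = 4 - 1/8 = 31/8.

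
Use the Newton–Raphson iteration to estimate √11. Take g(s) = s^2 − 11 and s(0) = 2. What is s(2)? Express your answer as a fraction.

g'(s) = 2s.
g(2) = −7, g'(2) = 4, so s(1) = 2 − (−7)/4 = 15/4.
g(15/4) = 49/16, g'(15/4) = 15/2, so s(2) = (15/4) − (49/16)/(15/2) = 401/120.

401/120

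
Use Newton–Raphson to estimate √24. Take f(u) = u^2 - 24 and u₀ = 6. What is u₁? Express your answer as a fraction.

f'(u) = 2u.
f(6) = 12, f'(6) = 12, so u₁ = 6 - 12/12 = 5.

5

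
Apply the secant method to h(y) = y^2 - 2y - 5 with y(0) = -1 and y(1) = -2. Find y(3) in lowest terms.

-13/9

h(-1) = -2, h(-2) = 3. y(2) = (-2) - 3·((-2) - (-1))/(3 - (-2)) = -7/5.
h(-2) = 3, h(-7/5) = -6/25. y(3) = (-7/5) - (-6/25)·((-7/5) - (-2))/((-6/25) - 3) = -13/9.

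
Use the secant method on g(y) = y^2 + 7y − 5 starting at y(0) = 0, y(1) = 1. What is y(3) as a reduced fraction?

g(0) = −5, g(1) = 3. y(2) = 1 − 3·(1 − 0)/(3 − (−5)) = 5/8.
g(1) = 3, g(5/8) = −15/64. y(3) = (5/8) − (−15/64)·((5/8) − 1)/((−15/64) − 3) = 15/23.

15/23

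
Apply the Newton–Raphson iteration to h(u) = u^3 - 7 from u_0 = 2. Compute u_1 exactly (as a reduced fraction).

h'(u) = 3u^2.
h(2) = 1, h'(2) = 12, so u_1 = 2 - 1/12 = 23/12.

23/12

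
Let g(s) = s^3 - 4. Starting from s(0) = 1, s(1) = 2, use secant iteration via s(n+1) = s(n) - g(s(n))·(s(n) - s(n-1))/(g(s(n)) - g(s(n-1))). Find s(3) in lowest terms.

g(1) = -3, g(2) = 4. s(2) = 2 - 4·(2 - 1)/(4 - (-3)) = 10/7.
g(2) = 4, g(10/7) = -372/343. s(3) = (10/7) - (-372/343)·((10/7) - 2)/((-372/343) - 4) = 169/109.

169/109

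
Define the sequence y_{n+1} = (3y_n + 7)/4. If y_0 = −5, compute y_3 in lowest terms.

31/16

y_1 = (3·(−5) + 7)/4 = −2.
y_2 = (3·(−2) + 7)/4 = 1/4.
y_3 = (3·(1/4) + 7)/4 = 31/16.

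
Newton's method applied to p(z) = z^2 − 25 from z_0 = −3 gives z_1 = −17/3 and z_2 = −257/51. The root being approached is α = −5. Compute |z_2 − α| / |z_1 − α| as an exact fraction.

1/17

z_1 − α = −17/3 − (−5) = −17/3 + 5 = −2/3, so |z_1 − α| = 2/3.
z_2 − α = −257/51 − (−5) = −257/51 + 5 = −2/51, so |z_2 − α| = 2/51.
Ratio = (2/51) / (2/3) = 1/17.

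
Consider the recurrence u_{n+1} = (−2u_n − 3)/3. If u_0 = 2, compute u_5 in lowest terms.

−229/243

u_1 = (−2·2 − 3)/3 = −7/3.
u_2 = (−2·(−7/3) − 3)/3 = 5/9.
u_3 = (−2·(5/9) − 3)/3 = −37/27.
u_4 = (−2·(−37/27) − 3)/3 = −7/81.
u_5 = (−2·(−7/81) − 3)/3 = −229/243.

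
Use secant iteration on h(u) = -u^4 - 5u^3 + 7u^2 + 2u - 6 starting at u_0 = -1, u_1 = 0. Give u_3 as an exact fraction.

-81/62

h(-1) = 3, h(0) = -6. u_2 = 0 - (-6)·(0 - (-1))/((-6) - 3) = -2/3.
h(0) = -6, h(-2/3) = -238/81. u_3 = (-2/3) - (-238/81)·((-2/3) - 0)/((-238/81) - (-6)) = -81/62.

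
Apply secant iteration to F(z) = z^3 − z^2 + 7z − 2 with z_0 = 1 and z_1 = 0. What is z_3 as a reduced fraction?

F(1) = 5, F(0) = −2. z_2 = 0 − (−2)·(0 − 1)/((−2) − 5) = 2/7.
F(0) = −2, F(2/7) = −20/343. z_3 = (2/7) − (−20/343)·((2/7) − 0)/((−20/343) − (−2)) = 98/333.

98/333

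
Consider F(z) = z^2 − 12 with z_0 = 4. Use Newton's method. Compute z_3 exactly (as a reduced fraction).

F'(z) = 2z.
F(4) = 4, F'(4) = 8, so z_1 = 4 − 4/8 = 7/2.
F(7/2) = 1/4, F'(7/2) = 7, so z_2 = (7/2) − (1/4)/7 = 97/28.
F(97/28) = 1/784, F'(97/28) = 97/14, so z_3 = (97/28) − (1/784)/(97/14) = 18817/5432.

18817/5432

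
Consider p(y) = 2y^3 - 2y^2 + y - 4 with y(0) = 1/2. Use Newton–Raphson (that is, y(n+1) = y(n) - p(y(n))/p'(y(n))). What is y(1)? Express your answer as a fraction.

8

p'(y) = 6y^2 - 4y + 1.
p(1/2) = -15/4, p'(1/2) = 1/2, so y(1) = (1/2) - (-15/4)/(1/2) = 8.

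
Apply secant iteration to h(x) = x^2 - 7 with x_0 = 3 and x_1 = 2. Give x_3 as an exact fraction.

61/23

h(3) = 2, h(2) = -3. x_2 = 2 - (-3)·(2 - 3)/((-3) - 2) = 13/5.
h(2) = -3, h(13/5) = -6/25. x_3 = (13/5) - (-6/25)·((13/5) - 2)/((-6/25) - (-3)) = 61/23.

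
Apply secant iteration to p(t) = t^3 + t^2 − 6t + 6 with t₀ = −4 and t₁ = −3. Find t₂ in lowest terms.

p(−4) = −18, p(−3) = 6. t₂ = (−3) − 6·((−3) − (−4))/(6 − (−18)) = −13/4.

−13/4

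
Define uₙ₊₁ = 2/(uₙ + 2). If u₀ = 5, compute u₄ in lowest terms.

u₁ = 2/(5 + 2) = 2/7.
u₂ = 2/(2/7 + 2) = 7/8.
u₃ = 2/(7/8 + 2) = 16/23.
u₄ = 2/(16/23 + 2) = 23/31.

23/31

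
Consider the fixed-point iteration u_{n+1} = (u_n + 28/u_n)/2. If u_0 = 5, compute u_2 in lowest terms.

u_1 = (5 + 28/5)/2 = 53/10.
u_2 = (53/10 + 28/(53/10))/2 = 5609/1060.

5609/1060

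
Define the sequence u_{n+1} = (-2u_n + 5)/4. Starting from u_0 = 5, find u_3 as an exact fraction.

5/16

u_1 = (-2·5 + 5)/4 = -5/4.
u_2 = (-2·(-5/4) + 5)/4 = 15/8.
u_3 = (-2·(15/8) + 5)/4 = 5/16.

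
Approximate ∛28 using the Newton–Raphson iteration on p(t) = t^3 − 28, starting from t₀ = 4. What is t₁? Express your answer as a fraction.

13/4

p'(t) = 3t^2.
p(4) = 36, p'(4) = 48, so t₁ = 4 − 36/48 = 13/4.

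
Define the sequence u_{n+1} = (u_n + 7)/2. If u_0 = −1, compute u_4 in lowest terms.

13/2

u_1 = ((−1) + 7)/2 = 3.
u_2 = (3 + 7)/2 = 5.
u_3 = (5 + 7)/2 = 6.
u_4 = (6 + 7)/2 = 13/2.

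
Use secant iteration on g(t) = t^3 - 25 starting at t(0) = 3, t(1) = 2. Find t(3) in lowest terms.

g(3) = 2, g(2) = -17. t(2) = 2 - (-17)·(2 - 3)/((-17) - 2) = 55/19.
g(2) = -17, g(55/19) = -5100/6859. t(3) = (55/19) - (-5100/6859)·((55/19) - 2)/((-5100/6859) - (-17)) = 19255/6559.

19255/6559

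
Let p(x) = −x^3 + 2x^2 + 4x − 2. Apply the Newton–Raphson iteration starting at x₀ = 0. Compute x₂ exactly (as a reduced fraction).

3/7

p'(x) = −3x^2 + 4x + 4.
p(0) = −2, p'(0) = 4, so x₁ = 0 − (−2)/4 = 1/2.
p(1/2) = 3/8, p'(1/2) = 21/4, so x₂ = (1/2) − (3/8)/(21/4) = 3/7.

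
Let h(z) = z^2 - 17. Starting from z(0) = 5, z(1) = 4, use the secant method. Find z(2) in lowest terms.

37/9

h(5) = 8, h(4) = -1. z(2) = 4 - (-1)·(4 - 5)/((-1) - 8) = 37/9.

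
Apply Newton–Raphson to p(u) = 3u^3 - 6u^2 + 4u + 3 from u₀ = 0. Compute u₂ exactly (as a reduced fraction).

-285/578

p'(u) = 9u^2 - 12u + 4.
p(0) = 3, p'(0) = 4, so u₁ = 0 - 3/4 = -3/4.
p(-3/4) = -297/64, p'(-3/4) = 289/16, so u₂ = (-3/4) - (-297/64)/(289/16) = -285/578.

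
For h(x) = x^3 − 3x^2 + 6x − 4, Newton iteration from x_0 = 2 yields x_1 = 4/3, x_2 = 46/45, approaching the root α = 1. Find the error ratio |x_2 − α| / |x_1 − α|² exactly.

1/5

x_1 − α = 4/3 − 1 = 1/3, so |x_1 − α| = 1/3.
x_2 − α = 46/45 − 1 = 1/45, so |x_2 − α| = 1/45.
|x_1 − α|² = 1/9.
Ratio = (1/45) / (1/9) = 1/5.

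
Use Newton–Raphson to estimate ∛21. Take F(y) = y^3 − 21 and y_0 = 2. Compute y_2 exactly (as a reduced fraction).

F'(y) = 3y^2.
F(2) = −13, F'(2) = 12, so y_1 = 2 − (−13)/12 = 37/12.
F(37/12) = 14365/1728, F'(37/12) = 1369/48, so y_2 = (37/12) − (14365/1728)/(1369/48) = 68797/24642.

68797/24642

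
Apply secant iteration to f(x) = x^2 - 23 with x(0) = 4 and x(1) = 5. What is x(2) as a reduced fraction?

43/9

f(4) = -7, f(5) = 2. x(2) = 5 - 2·(5 - 4)/(2 - (-7)) = 43/9.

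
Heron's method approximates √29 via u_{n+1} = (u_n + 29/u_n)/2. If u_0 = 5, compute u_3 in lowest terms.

528527/98145

u_1 = (5 + 29/5)/2 = 27/5.
u_2 = (27/5 + 29/(27/5))/2 = 727/135.
u_3 = (727/135 + 29/(727/135))/2 = 528527/98145.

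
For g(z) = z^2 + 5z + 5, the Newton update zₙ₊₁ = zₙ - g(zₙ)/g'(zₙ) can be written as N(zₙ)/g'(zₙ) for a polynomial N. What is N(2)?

-1

g'(z) = 2z + 5.
N(z) = z·g'(z) - g(z) = z·(2z + 5) - (z^2 + 5z + 5) = z^2 - 5.
N(2) = -1.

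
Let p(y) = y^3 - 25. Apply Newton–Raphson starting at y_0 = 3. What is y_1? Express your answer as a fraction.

79/27

p'(y) = 3y^2.
p(3) = 2, p'(3) = 27, so y_1 = 3 - 2/27 = 79/27.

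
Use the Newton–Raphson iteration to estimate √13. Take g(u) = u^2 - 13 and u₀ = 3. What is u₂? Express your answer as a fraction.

g'(u) = 2u.
g(3) = -4, g'(3) = 6, so u₁ = 3 - (-4)/6 = 11/3.
g(11/3) = 4/9, g'(11/3) = 22/3, so u₂ = (11/3) - (4/9)/(22/3) = 119/33.

119/33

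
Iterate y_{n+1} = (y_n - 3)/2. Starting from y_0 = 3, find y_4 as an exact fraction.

-21/8

y_1 = (3 - 3)/2 = 0.
y_2 = (0 - 3)/2 = -3/2.
y_3 = ((-3/2) - 3)/2 = -9/4.
y_4 = ((-9/4) - 3)/2 = -21/8.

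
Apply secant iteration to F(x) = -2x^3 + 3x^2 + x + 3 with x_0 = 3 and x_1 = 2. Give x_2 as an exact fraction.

45/22

F(3) = -21, F(2) = 1. x_2 = 2 - 1·(2 - 3)/(1 - (-21)) = 45/22.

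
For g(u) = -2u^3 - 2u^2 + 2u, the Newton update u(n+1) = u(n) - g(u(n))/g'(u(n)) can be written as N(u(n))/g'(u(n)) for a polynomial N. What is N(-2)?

24

g'(u) = -6u^2 - 4u + 2.
N(u) = u·g'(u) - g(u) = u·(-6u^2 - 4u + 2) - (-2u^3 - 2u^2 + 2u) = -4u^3 - 2u^2.
N(-2) = 24.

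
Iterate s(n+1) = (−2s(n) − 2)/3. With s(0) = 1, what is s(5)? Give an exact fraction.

−142/243

s(1) = (−2·1 − 2)/3 = −4/3.
s(2) = (−2·(−4/3) − 2)/3 = 2/9.
s(3) = (−2·(2/9) − 2)/3 = −22/27.
s(4) = (−2·(−22/27) − 2)/3 = −10/81.
s(5) = (−2·(−10/81) − 2)/3 = −142/243.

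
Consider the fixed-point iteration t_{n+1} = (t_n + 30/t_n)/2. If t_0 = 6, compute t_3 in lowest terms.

116161/21208

t_1 = (6 + 30/6)/2 = 11/2.
t_2 = (11/2 + 30/(11/2))/2 = 241/44.
t_3 = (241/44 + 30/(241/44))/2 = 116161/21208.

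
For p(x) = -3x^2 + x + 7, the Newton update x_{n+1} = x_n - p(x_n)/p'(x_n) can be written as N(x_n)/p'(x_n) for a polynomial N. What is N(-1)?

-10

p'(x) = -6x + 1.
N(x) = x·p'(x) - p(x) = x·(-6x + 1) - (-3x^2 + x + 7) = -3x^2 - 7.
N(-1) = -10.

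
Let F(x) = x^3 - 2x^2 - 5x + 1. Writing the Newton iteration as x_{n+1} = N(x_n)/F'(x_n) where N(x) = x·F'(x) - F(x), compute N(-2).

-25

F'(x) = 3x^2 - 4x - 5.
N(x) = x·F'(x) - F(x) = x·(3x^2 - 4x - 5) - (x^3 - 2x^2 - 5x + 1) = 2x^3 - 2x^2 - 1.
N(-2) = -25.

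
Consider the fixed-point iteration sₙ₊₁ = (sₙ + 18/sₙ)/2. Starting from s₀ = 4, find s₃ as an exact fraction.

665857/156944

s₁ = (4 + 18/4)/2 = 17/4.
s₂ = (17/4 + 18/(17/4))/2 = 577/136.
s₃ = (577/136 + 18/(577/136))/2 = 665857/156944.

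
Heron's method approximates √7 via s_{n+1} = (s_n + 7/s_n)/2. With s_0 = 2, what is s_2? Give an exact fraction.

s_1 = (2 + 7/2)/2 = 11/4.
s_2 = (11/4 + 7/(11/4))/2 = 233/88.

233/88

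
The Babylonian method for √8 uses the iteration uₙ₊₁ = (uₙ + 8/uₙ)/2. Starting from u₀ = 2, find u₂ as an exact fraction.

u₁ = (2 + 8/2)/2 = 3.
u₂ = (3 + 8/3)/2 = 17/6.

17/6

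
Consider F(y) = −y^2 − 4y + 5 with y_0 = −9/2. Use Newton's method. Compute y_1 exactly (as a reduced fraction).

F'(y) = −2y − 4.
F(−9/2) = 11/4, F'(−9/2) = 5, so y_1 = (−9/2) − (11/4)/5 = −101/20.

−101/20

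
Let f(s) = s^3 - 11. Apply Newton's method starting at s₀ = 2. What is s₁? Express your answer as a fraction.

9/4

f'(s) = 3s^2.
f(2) = -3, f'(2) = 12, so s₁ = 2 - (-3)/12 = 9/4.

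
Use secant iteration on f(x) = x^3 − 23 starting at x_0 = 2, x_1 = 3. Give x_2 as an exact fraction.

53/19

f(2) = −15, f(3) = 4. x_2 = 3 − 4·(3 − 2)/(4 − (−15)) = 53/19.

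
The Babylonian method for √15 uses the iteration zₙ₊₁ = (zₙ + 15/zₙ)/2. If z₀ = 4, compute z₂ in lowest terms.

1921/496

z₁ = (4 + 15/4)/2 = 31/8.
z₂ = (31/8 + 15/(31/8))/2 = 1921/496.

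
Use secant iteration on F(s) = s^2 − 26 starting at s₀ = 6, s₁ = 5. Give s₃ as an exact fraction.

F(6) = 10, F(5) = −1. s₂ = 5 − (−1)·(5 − 6)/((−1) − 10) = 56/11.
F(5) = −1, F(56/11) = −10/121. s₃ = (56/11) − (−10/121)·((56/11) − 5)/((−10/121) − (−1)) = 566/111.

566/111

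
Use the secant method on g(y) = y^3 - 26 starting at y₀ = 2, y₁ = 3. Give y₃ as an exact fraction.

28370/9577

g(2) = -18, g(3) = 1. y₂ = 3 - 1·(3 - 2)/(1 - (-18)) = 56/19.
g(3) = 1, g(56/19) = -2718/6859. y₃ = (56/19) - (-2718/6859)·((56/19) - 3)/((-2718/6859) - 1) = 28370/9577.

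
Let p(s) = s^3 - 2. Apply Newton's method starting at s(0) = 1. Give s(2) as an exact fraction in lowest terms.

p'(s) = 3s^2.
p(1) = -1, p'(1) = 3, so s(1) = 1 - (-1)/3 = 4/3.
p(4/3) = 10/27, p'(4/3) = 16/3, so s(2) = (4/3) - (10/27)/(16/3) = 91/72.

91/72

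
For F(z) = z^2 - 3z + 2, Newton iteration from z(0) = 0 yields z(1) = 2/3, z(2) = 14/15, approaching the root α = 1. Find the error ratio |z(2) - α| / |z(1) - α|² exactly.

3/5

z(1) - α = 2/3 - 1 = -1/3, so |z(1) - α| = 1/3.
z(2) - α = 14/15 - 1 = -1/15, so |z(2) - α| = 1/15.
|z(1) - α|² = 1/9.
Ratio = (1/15) / (1/9) = 3/5.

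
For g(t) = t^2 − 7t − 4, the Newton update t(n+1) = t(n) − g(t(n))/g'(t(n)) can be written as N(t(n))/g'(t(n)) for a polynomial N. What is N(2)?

8

g'(t) = 2t − 7.
N(t) = t·g'(t) − g(t) = t·(2t − 7) − (t^2 − 7t − 4) = t^2 + 4.
N(2) = 8.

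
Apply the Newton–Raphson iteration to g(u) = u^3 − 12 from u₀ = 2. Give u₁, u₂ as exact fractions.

u₁ = 7/3, u₂ = 1010/441

g'(u) = 3u^2.
g(2) = −4, g'(2) = 12, so u₁ = 2 − (−4)/12 = 7/3.
g(7/3) = 19/27, g'(7/3) = 49/3, so u₂ = (7/3) − (19/27)/(49/3) = 1010/441.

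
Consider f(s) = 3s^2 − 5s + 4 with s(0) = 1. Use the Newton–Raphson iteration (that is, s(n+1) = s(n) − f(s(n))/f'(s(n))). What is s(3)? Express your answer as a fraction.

f'(s) = 6s − 5.
f(1) = 2, f'(1) = 1, so s(1) = 1 − 2/1 = −1.
f(−1) = 12, f'(−1) = −11, so s(2) = (−1) − 12/(−11) = 1/11.
f(1/11) = 432/121, f'(1/11) = −49/11, so s(3) = (1/11) − (432/121)/(−49/11) = 481/539.

481/539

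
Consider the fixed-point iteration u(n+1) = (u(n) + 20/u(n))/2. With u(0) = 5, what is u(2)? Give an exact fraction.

161/36

u(1) = (5 + 20/5)/2 = 9/2.
u(2) = (9/2 + 20/(9/2))/2 = 161/36.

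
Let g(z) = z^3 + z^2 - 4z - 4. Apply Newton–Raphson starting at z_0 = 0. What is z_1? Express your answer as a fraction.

-1

g'(z) = 3z^2 + 2z - 4.
g(0) = -4, g'(0) = -4, so z_1 = 0 - (-4)/(-4) = -1.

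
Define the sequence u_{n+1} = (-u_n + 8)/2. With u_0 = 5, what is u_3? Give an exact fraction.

u_1 = (-5 + 8)/2 = 3/2.
u_2 = (-(3/2) + 8)/2 = 13/4.
u_3 = (-(13/4) + 8)/2 = 19/8.

19/8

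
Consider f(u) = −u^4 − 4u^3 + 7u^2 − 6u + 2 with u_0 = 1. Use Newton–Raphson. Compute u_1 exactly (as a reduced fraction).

3/4

f'(u) = −4u^3 − 12u^2 + 14u − 6.
f(1) = −2, f'(1) = −8, so u_1 = 1 − (−2)/(−8) = 3/4.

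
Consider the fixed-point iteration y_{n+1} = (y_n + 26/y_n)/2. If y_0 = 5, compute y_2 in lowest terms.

y_1 = (5 + 26/5)/2 = 51/10.
y_2 = (51/10 + 26/(51/10))/2 = 5201/1020.

5201/1020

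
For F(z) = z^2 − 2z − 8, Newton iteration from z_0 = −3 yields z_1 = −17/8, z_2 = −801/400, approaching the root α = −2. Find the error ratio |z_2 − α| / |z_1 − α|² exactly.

4/25

z_1 − α = −17/8 − (−2) = −17/8 + 2 = −1/8, so |z_1 − α| = 1/8.
z_2 − α = −801/400 − (−2) = −801/400 + 2 = −1/400, so |z_2 − α| = 1/400.
|z_1 − α|² = 1/64.
Ratio = (1/400) / (1/64) = 4/25.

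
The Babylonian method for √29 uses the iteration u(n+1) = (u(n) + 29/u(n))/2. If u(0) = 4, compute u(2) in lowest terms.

3881/720

u(1) = (4 + 29/4)/2 = 45/8.
u(2) = (45/8 + 29/(45/8))/2 = 3881/720.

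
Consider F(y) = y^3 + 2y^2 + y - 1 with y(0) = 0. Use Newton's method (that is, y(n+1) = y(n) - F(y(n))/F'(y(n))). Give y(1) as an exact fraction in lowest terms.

1

F'(y) = 3y^2 + 4y + 1.
F(0) = -1, F'(0) = 1, so y(1) = 0 - (-1)/1 = 1.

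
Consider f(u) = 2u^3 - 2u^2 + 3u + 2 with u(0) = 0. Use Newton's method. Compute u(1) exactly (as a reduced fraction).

-2/3

f'(u) = 6u^2 - 4u + 3.
f(0) = 2, f'(0) = 3, so u(1) = 0 - 2/3 = -2/3.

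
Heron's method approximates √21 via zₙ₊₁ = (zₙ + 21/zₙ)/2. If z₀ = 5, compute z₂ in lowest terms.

z₁ = (5 + 21/5)/2 = 23/5.
z₂ = (23/5 + 21/(23/5))/2 = 527/115.

527/115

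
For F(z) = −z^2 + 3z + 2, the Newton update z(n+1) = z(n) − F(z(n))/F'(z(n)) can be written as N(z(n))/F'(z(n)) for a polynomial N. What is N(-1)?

F'(z) = −2z + 3.
N(z) = z·F'(z) − F(z) = z·(−2z + 3) − (−z^2 + 3z + 2) = −z^2 − 2.
N(-1) = −3.

−3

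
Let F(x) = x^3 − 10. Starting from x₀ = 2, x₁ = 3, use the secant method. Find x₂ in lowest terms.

40/19

F(2) = −2, F(3) = 17. x₂ = 3 − 17·(3 − 2)/(17 − (−2)) = 40/19.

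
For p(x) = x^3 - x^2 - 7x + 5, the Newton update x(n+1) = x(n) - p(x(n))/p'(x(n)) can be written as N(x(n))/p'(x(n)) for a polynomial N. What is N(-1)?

p'(x) = 3x^2 - 2x - 7.
N(x) = x·p'(x) - p(x) = x·(3x^2 - 2x - 7) - (x^3 - x^2 - 7x + 5) = 2x^3 - x^2 - 5.
N(-1) = -8.

-8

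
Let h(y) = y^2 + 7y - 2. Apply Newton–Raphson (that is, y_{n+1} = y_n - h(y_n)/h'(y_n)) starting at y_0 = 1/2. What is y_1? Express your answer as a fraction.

9/32

h'(y) = 2y + 7.
h(1/2) = 7/4, h'(1/2) = 8, so y_1 = (1/2) - (7/4)/8 = 9/32.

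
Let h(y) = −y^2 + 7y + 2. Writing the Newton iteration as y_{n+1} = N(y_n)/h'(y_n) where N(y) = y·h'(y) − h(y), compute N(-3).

h'(y) = −2y + 7.
N(y) = y·h'(y) − h(y) = y·(−2y + 7) − (−y^2 + 7y + 2) = −y^2 − 2.
N(-3) = −11.

−11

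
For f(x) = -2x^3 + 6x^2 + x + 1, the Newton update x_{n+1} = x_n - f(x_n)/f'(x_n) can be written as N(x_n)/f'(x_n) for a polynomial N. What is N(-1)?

f'(x) = -6x^2 + 12x + 1.
N(x) = x·f'(x) - f(x) = x·(-6x^2 + 12x + 1) - (-2x^3 + 6x^2 + x + 1) = -4x^3 + 6x^2 - 1.
N(-1) = 9.

9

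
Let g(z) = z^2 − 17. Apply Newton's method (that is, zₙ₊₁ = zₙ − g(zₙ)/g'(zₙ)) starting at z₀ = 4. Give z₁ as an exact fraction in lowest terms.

g'(z) = 2z.
g(4) = −1, g'(4) = 8, so z₁ = 4 − (−1)/8 = 33/8.

33/8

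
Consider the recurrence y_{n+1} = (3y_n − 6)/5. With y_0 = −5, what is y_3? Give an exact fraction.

−429/125

y_1 = (3·(−5) − 6)/5 = −21/5.
y_2 = (3·(−21/5) − 6)/5 = −93/25.
y_3 = (3·(−93/25) − 6)/5 = −429/125.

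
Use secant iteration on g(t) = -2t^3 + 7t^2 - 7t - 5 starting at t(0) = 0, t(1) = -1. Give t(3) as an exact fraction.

-1025/2433

g(0) = -5, g(-1) = 11. t(2) = (-1) - 11·((-1) - 0)/(11 - (-5)) = -5/16.
g(-1) = 11, g(-5/16) = -4235/2048. t(3) = (-5/16) - (-4235/2048)·((-5/16) - (-1))/((-4235/2048) - 11) = -1025/2433.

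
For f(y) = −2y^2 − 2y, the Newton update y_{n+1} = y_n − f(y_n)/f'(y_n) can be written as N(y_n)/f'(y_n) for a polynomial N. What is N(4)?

−32

f'(y) = −4y − 2.
N(y) = y·f'(y) − f(y) = y·(−4y − 2) − (−2y^2 − 2y) = −2y^2.
N(4) = −32.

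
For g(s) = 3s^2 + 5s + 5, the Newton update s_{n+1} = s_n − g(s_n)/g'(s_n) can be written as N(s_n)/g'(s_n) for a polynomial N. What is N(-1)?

−2

g'(s) = 6s + 5.
N(s) = s·g'(s) − g(s) = s·(6s + 5) − (3s^2 + 5s + 5) = 3s^2 − 5.
N(-1) = −2.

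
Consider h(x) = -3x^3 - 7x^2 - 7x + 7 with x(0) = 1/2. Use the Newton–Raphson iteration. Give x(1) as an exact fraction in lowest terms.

38/65

h'(x) = -9x^2 - 14x - 7.
h(1/2) = 11/8, h'(1/2) = -65/4, so x(1) = (1/2) - (11/8)/(-65/4) = 38/65.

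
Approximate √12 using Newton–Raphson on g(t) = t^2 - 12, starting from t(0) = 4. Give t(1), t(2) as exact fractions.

g'(t) = 2t.
g(4) = 4, g'(4) = 8, so t(1) = 4 - 4/8 = 7/2.
g(7/2) = 1/4, g'(7/2) = 7, so t(2) = (7/2) - (1/4)/7 = 97/28.

t(1) = 7/2, t(2) = 97/28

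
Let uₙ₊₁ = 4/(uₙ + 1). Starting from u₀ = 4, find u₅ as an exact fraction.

260/181

u₁ = 4/(4 + 1) = 4/5.
u₂ = 4/(4/5 + 1) = 20/9.
u₃ = 4/(20/9 + 1) = 36/29.
u₄ = 4/(36/29 + 1) = 116/65.
u₅ = 4/(116/65 + 1) = 260/181.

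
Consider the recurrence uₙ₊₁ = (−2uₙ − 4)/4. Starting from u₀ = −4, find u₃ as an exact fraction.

−1/4

u₁ = (−2·(−4) − 4)/4 = 1.
u₂ = (−2·1 − 4)/4 = −3/2.
u₃ = (−2·(−3/2) − 4)/4 = −1/4.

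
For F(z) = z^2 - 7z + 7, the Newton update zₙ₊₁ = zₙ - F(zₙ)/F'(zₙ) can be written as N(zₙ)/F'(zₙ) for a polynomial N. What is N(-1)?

F'(z) = 2z - 7.
N(z) = z·F'(z) - F(z) = z·(2z - 7) - (z^2 - 7z + 7) = z^2 - 7.
N(-1) = -6.

-6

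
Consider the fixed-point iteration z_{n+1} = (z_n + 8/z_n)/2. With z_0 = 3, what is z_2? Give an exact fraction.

z_1 = (3 + 8/3)/2 = 17/6.
z_2 = (17/6 + 8/(17/6))/2 = 577/204.

577/204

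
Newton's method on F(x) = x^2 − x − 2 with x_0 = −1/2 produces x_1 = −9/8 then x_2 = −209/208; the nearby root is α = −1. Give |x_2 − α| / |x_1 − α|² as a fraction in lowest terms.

4/13

x_1 − α = −9/8 − (−1) = −9/8 + 1 = −1/8, so |x_1 − α| = 1/8.
x_2 − α = −209/208 − (−1) = −209/208 + 1 = −1/208, so |x_2 − α| = 1/208.
|x_1 − α|² = 1/64.
Ratio = (1/208) / (1/64) = 4/13.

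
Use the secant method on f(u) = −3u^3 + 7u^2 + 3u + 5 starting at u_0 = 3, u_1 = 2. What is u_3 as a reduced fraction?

3329/1123

f(3) = −4, f(2) = 15. u_2 = 2 − 15·(2 − 3)/(15 − (−4)) = 53/19.
f(2) = 15, f(53/19) = 18660/6859. u_3 = (53/19) − (18660/6859)·((53/19) − 2)/((18660/6859) − 15) = 3329/1123.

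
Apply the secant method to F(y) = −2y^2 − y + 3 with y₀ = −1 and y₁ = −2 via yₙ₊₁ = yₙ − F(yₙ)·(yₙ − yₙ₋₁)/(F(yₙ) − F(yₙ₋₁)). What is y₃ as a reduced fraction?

F(−1) = 2, F(−2) = −3. y₂ = (−2) − (−3)·((−2) − (−1))/((−3) − 2) = −7/5.
F(−2) = −3, F(−7/5) = 12/25. y₃ = (−7/5) − (12/25)·((−7/5) − (−2))/((12/25) − (−3)) = −43/29.

−43/29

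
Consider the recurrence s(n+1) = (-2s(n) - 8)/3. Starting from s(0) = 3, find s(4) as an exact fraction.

s(1) = (-2·3 - 8)/3 = -14/3.
s(2) = (-2·(-14/3) - 8)/3 = 4/9.
s(3) = (-2·(4/9) - 8)/3 = -80/27.
s(4) = (-2·(-80/27) - 8)/3 = -56/81.

-56/81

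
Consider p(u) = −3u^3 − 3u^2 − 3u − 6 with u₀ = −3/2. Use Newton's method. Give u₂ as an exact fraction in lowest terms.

−36026/26619

p'(u) = −9u^2 − 6u − 3.
p(−3/2) = 15/8, p'(−3/2) = −57/4, so u₁ = (−3/2) − (15/8)/(−57/4) = −26/19.
p(−26/19) = 1200/6859, p'(−26/19) = −4203/361, so u₂ = (−26/19) − (1200/6859)/(−4203/361) = −36026/26619.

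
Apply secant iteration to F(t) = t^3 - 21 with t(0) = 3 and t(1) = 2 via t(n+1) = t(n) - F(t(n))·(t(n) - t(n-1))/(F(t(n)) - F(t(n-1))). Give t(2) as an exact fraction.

F(3) = 6, F(2) = -13. t(2) = 2 - (-13)·(2 - 3)/((-13) - 6) = 51/19.

51/19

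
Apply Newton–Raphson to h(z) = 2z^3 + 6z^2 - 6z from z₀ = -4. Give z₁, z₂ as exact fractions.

z₁ = -80/21, z₂ = -620800/163737

h'(z) = 6z^2 + 12z - 6.
h(-4) = -8, h'(-4) = 42, so z₁ = (-4) - (-8)/42 = -80/21.
h(-80/21) = -5920/9261, h'(-80/21) = 5198/147, so z₂ = (-80/21) - (-5920/9261)/(5198/147) = -620800/163737.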